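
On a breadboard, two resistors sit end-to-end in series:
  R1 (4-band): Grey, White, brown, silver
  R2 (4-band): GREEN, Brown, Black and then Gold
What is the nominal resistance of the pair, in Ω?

941 Ω

R1: grey, white → 89; brown ×10 → 890 Ω.
R2: green, brown → 51; black ×1 → 51 Ω.
Series: 890 + 51 = 941 Ω.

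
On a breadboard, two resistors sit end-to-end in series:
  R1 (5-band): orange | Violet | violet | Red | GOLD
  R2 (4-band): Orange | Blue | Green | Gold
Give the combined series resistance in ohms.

3637700 Ω

R1: orange, violet, violet → 377; red ×10^2 → 37700 Ω.
R2: orange, blue → 36; green ×10^5 → 3600000 Ω.
Series: 37700 + 3600000 = 3637700 Ω.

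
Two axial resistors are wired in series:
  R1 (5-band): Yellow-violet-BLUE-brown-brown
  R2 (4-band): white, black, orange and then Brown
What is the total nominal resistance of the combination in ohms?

94760 Ω

R1: yellow, violet, blue → 476; brown ×10 → 4760 Ω.
R2: white, black → 90; orange ×10^3 → 90000 Ω.
Series: 4760 + 90000 = 94760 Ω.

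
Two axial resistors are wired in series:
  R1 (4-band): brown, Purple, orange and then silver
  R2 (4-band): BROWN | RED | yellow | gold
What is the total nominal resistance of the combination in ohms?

R1: brown, violet → 17; orange ×10^3 → 17000 Ω.
R2: brown, red → 12; yellow ×10^4 → 120000 Ω.
Series: 17000 + 120000 = 137000 Ω.

137000 Ω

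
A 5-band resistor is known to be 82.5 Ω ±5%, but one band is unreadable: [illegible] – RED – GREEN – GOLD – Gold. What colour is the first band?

82.5 Ω = 825 × 10^-1.
The first band gives digit 8 of the significand, and 8 is grey.

grey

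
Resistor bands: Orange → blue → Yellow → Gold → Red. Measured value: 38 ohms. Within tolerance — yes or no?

Orange → 3 (first significant figure)
Blue → 6 (second significant figure)
Yellow → 4 (third significant figure)
Gold → ×0.1 multiplier
Red → ±2% tolerance
364 × 0.1 = 36.4 Ω
Allowed range: 35.672 Ω to 37.128 Ω.
38 ohms lies outside that range.

no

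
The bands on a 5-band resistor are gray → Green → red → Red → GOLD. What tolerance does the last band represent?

±5%

The last band, gold, is the tolerance band.
Gold corresponds to ±5%.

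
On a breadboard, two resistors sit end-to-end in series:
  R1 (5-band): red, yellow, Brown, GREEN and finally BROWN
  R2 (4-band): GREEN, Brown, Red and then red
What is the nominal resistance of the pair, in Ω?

24105100 Ω

R1: red, yellow, brown → 241; green ×10^5 → 24100000 Ω.
R2: green, brown → 51; red ×10^2 → 5100 Ω.
Series: 24100000 + 5100 = 24105100 Ω.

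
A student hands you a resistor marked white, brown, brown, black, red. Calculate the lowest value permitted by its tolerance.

White → 9 (first significant figure)
Brown → 1 (second significant figure)
Brown → 1 (third significant figure)
Black → ×1 multiplier
Red → ±2% tolerance
911 × 1 = 911 Ω
Lowest = 911 × (1 − 2/100) = 892.78 Ω.

892.78 Ω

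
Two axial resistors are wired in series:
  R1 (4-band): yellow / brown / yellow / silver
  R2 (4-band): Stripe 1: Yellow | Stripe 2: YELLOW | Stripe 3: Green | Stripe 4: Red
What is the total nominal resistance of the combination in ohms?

4810000 Ω

R1: yellow, brown → 41; yellow ×10^4 → 410000 Ω.
R2: yellow, yellow → 44; green ×10^5 → 4400000 Ω.
Series: 410000 + 4400000 = 4810000 Ω.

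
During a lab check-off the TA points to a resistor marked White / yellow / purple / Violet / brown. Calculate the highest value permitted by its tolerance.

White → 9 (first significant figure)
Yellow → 4 (second significant figure)
Violet → 7 (third significant figure)
Violet → ×10^7 multiplier
Brown → ±1% tolerance
947 × 10000000 = 9470000000 Ω
Highest = 9470000000 × (1 + 1/100) = 9564700000 Ω.

9564700000 Ω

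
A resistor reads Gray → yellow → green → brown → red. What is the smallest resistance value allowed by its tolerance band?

8281 Ω

Grey → 8 (first significant figure)
Yellow → 4 (second significant figure)
Green → 5 (third significant figure)
Brown → ×10 multiplier
Red → ±2% tolerance
845 × 10 = 8450 Ω
Smallest = 8450 × (1 − 2/100) = 8281 Ω.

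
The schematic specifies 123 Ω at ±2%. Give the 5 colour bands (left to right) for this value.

brown, red, orange, black, red

123 Ω = 123 × 10^0.
1 → brown
2 → red
3 → orange
Multiplier 10^0 → black.
±2% tolerance → red.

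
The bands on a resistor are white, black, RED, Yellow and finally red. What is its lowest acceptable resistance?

8839600 Ω

White → 9 (first significant figure)
Black → 0 (second significant figure)
Red → 2 (third significant figure)
Yellow → ×10^4 multiplier
Red → ±2% tolerance
902 × 10000 = 9020000 Ω
Lowest = 9020000 × (1 − 2/100) = 8839600 Ω.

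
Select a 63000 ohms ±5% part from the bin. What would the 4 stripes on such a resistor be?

63000 Ω = 63 × 10^3.
6 → blue
3 → orange
Multiplier 10^3 → orange.
±5% tolerance → gold.

blue, orange, orange, gold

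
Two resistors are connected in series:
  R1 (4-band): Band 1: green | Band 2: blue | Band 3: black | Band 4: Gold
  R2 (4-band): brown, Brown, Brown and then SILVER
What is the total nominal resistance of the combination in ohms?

166 Ω

R1: green, blue → 56; black ×1 → 56 Ω.
R2: brown, brown → 11; brown ×10 → 110 Ω.
Series: 56 + 110 = 166 Ω.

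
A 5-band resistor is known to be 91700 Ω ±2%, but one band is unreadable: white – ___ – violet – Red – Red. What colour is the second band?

brown

91700 Ω = 917 × 10^2.
The second band gives digit 1 of the significand, and 1 is brown.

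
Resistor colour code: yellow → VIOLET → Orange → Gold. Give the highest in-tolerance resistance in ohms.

49350 Ω

Yellow → 4 (first significant figure)
Violet → 7 (second significant figure)
Orange → ×10^3 multiplier
Gold → ±5% tolerance
47 × 1000 = 47000 Ω
Highest = 47000 × (1 + 5/100) = 49350 Ω.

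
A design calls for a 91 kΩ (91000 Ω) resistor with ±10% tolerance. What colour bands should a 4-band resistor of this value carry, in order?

white, brown, orange, silver

91000 Ω = 91 × 10^3.
9 → white
1 → brown
Multiplier 10^3 → orange.
±10% tolerance → silver.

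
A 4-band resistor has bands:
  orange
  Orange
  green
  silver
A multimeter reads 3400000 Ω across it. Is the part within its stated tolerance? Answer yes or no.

yes

Orange → 3 (first significant figure)
Orange → 3 (second significant figure)
Green → ×10^5 multiplier
Silver → ±10% tolerance
33 × 100000 = 3300000 Ω
Allowed range: 2970000 Ω to 3630000 Ω.
3400000 Ω lies inside that range.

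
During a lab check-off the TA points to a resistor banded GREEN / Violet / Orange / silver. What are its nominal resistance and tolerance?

57000 Ω ±10%

Green → 5 (first significant figure)
Violet → 7 (second significant figure)
Orange → ×10^3 multiplier
Silver → ±10% tolerance
57 × 1000 = 57000 Ω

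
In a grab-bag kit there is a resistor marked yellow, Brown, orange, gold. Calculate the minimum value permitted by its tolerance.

Yellow → 4 (first significant figure)
Brown → 1 (second significant figure)
Orange → ×10^3 multiplier
Gold → ±5% tolerance
41 × 1000 = 41000 Ω
Minimum = 41000 × (1 − 5/100) = 38950 Ω.

38950 Ω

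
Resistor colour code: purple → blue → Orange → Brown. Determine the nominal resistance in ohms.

Violet → 7 (first significant figure)
Blue → 6 (second significant figure)
Orange → ×10^3 multiplier
76 × 1000 = 76000 Ω

76000 Ω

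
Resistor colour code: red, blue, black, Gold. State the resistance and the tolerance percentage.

26 Ω ±5%

Red → 2 (first significant figure)
Blue → 6 (second significant figure)
Black → ×1 multiplier
Gold → ±5% tolerance
26 × 1 = 26 Ω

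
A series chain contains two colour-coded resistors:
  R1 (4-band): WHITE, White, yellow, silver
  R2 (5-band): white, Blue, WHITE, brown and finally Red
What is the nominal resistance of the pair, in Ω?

R1: white, white → 99; yellow ×10^4 → 990000 Ω.
R2: white, blue, white → 969; brown ×10 → 9690 Ω.
Series: 990000 + 9690 = 999690 Ω.

999690 Ω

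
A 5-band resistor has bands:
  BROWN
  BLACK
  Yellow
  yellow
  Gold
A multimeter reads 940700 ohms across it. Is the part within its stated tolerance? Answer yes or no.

Brown → 1 (first significant figure)
Black → 0 (second significant figure)
Yellow → 4 (third significant figure)
Yellow → ×10^4 multiplier
Gold → ±5% tolerance
104 × 10000 = 1040000 Ω
Allowed range: 988000 Ω to 1092000 Ω.
940700 ohms lies outside that range.

no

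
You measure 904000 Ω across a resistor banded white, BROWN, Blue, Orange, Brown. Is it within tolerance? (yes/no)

White → 9 (first significant figure)
Brown → 1 (second significant figure)
Blue → 6 (third significant figure)
Orange → ×10^3 multiplier
Brown → ±1% tolerance
916 × 1000 = 916000 Ω
Allowed range: 906840 Ω to 925160 Ω.
904000 Ω lies outside that range.

no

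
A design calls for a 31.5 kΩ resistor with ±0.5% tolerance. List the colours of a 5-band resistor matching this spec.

31500 Ω = 315 × 10^2.
3 → orange
1 → brown
5 → green
Multiplier 10^2 → red.
±0.5% tolerance → green.

orange, brown, green, red, green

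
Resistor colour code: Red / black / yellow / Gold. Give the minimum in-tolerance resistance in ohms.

190000 Ω

Red → 2 (first significant figure)
Black → 0 (second significant figure)
Yellow → ×10^4 multiplier
Gold → ±5% tolerance
20 × 10000 = 200000 Ω
Minimum = 200000 × (1 − 5/100) = 190000 Ω.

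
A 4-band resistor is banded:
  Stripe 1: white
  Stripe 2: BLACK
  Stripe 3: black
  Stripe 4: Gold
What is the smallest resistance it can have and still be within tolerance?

White → 9 (first significant figure)
Black → 0 (second significant figure)
Black → ×1 multiplier
Gold → ±5% tolerance
90 × 1 = 90 Ω
Smallest = 90 × (1 − 5/100) = 85.5 Ω.

85.5 Ω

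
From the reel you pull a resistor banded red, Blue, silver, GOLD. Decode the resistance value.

0.26 Ω

Red → 2 (first significant figure)
Blue → 6 (second significant figure)
Silver → ×0.01 multiplier
26 × 0.01 = 0.26 Ω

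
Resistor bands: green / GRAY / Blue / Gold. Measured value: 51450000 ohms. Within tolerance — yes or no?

no

Green → 5 (first significant figure)
Grey → 8 (second significant figure)
Blue → ×10^6 multiplier
Gold → ±5% tolerance
58 × 1000000 = 58000000 Ω
Allowed range: 55100000 Ω to 60900000 Ω.
51450000 ohms lies outside that range.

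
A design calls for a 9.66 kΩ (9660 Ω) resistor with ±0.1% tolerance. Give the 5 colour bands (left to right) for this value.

9660 Ω = 966 × 10^1.
9 → white
6 → blue
6 → blue
Multiplier 10^1 → brown.
±0.1% tolerance → violet.

white, blue, blue, brown, violet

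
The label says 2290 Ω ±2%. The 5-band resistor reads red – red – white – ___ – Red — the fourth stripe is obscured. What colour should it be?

brown

2290 Ω = 229 × 10^1.
The fourth band is the multiplier, 10^1, which is brown.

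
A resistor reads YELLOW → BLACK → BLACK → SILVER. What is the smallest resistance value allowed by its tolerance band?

Yellow → 4 (first significant figure)
Black → 0 (second significant figure)
Black → ×1 multiplier
Silver → ±10% tolerance
40 × 1 = 40 Ω
Smallest = 40 × (1 − 10/100) = 36 Ω.

36 Ω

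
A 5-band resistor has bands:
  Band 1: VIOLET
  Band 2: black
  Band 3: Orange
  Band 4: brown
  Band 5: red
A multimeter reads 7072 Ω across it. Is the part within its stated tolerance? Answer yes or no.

Violet → 7 (first significant figure)
Black → 0 (second significant figure)
Orange → 3 (third significant figure)
Brown → ×10 multiplier
Red → ±2% tolerance
703 × 10 = 7030 Ω
Allowed range: 6889.4 Ω to 7170.6 Ω.
7072 Ω lies inside that range.

yes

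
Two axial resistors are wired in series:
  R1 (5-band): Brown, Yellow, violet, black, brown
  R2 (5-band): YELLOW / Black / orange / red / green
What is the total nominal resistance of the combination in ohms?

40447 Ω

R1: brown, yellow, violet → 147; black ×1 → 147 Ω.
R2: yellow, black, orange → 403; red ×10^2 → 40300 Ω.
Series: 147 + 40300 = 40447 Ω.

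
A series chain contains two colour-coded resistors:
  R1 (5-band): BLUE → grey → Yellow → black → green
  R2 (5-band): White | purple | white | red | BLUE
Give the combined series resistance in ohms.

R1: blue, grey, yellow → 684; black ×1 → 684 Ω.
R2: white, violet, white → 979; red ×10^2 → 97900 Ω.
Series: 684 + 97900 = 98584 Ω.

98584 Ω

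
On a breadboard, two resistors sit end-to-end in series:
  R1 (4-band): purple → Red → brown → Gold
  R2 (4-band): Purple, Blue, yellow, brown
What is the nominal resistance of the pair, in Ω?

760720 Ω

R1: violet, red → 72; brown ×10 → 720 Ω.
R2: violet, blue → 76; yellow ×10^4 → 760000 Ω.
Series: 720 + 760000 = 760720 Ω.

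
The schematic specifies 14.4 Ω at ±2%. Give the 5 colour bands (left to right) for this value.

brown, yellow, yellow, gold, red

14.4 Ω = 144 × 10^-1.
1 → brown
4 → yellow
4 → yellow
Multiplier 10^-1 → gold.
±2% tolerance → red.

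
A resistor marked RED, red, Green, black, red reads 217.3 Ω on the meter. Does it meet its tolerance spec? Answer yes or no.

no

Red → 2 (first significant figure)
Red → 2 (second significant figure)
Green → 5 (third significant figure)
Black → ×1 multiplier
Red → ±2% tolerance
225 × 1 = 225 Ω
Allowed range: 220.5 Ω to 229.5 Ω.
217.3 Ω lies outside that range.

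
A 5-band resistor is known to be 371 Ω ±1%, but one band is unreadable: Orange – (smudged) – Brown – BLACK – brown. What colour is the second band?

371 Ω = 371 × 10^0.
The second band gives digit 7 of the significand, and 7 is violet.

violet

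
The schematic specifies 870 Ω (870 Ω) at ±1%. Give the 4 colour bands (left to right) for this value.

870 Ω = 87 × 10^1.
8 → grey
7 → violet
Multiplier 10^1 → brown.
±1% tolerance → brown.

grey, violet, brown, brown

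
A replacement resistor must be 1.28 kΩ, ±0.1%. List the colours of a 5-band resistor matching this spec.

1280 Ω = 128 × 10^1.
1 → brown
2 → red
8 → grey
Multiplier 10^1 → brown.
±0.1% tolerance → violet.

brown, red, grey, brown, violet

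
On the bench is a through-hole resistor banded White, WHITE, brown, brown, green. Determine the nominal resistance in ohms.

White → 9 (first significant figure)
White → 9 (second significant figure)
Brown → 1 (third significant figure)
Brown → ×10 multiplier
991 × 10 = 9910 Ω

9910 Ω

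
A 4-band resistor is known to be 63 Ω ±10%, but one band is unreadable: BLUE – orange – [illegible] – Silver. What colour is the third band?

black

63 Ω = 63 × 10^0.
The third band is the multiplier, 10^0, which is black.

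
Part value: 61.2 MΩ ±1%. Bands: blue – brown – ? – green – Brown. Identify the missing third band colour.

61200000 Ω = 612 × 10^5.
The third band gives digit 2 of the significand, and 2 is red.

red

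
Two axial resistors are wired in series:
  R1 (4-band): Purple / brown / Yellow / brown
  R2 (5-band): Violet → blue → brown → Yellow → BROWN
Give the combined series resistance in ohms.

R1: violet, brown → 71; yellow ×10^4 → 710000 Ω.
R2: violet, blue, brown → 761; yellow ×10^4 → 7610000 Ω.
Series: 710000 + 7610000 = 8320000 Ω.

8320000 Ω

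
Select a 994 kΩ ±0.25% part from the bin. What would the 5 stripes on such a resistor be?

white, white, yellow, orange, blue

994000 Ω = 994 × 10^3.
9 → white
9 → white
4 → yellow
Multiplier 10^3 → orange.
±0.25% tolerance → blue.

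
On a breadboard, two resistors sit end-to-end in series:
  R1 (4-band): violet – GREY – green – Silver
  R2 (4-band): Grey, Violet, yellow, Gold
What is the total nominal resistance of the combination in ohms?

R1: violet, grey → 78; green ×10^5 → 7800000 Ω.
R2: grey, violet → 87; yellow ×10^4 → 870000 Ω.
Series: 7800000 + 870000 = 8670000 Ω.

8670000 Ω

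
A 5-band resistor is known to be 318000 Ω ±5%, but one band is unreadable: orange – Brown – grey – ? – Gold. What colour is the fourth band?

orange

318000 Ω = 318 × 10^3.
The fourth band is the multiplier, 10^3, which is orange.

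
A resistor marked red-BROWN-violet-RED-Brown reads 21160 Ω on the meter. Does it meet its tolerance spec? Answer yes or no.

no

Red → 2 (first significant figure)
Brown → 1 (second significant figure)
Violet → 7 (third significant figure)
Red → ×10^2 multiplier
Brown → ±1% tolerance
217 × 100 = 21700 Ω
Allowed range: 21483 Ω to 21917 Ω.
21160 Ω lies outside that range.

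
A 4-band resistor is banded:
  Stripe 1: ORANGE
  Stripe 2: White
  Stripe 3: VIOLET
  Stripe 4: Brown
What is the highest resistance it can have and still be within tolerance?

Orange → 3 (first significant figure)
White → 9 (second significant figure)
Violet → ×10^7 multiplier
Brown → ±1% tolerance
39 × 10000000 = 390000000 Ω
Highest = 390000000 × (1 + 1/100) = 393900000 Ω.

393900000 Ω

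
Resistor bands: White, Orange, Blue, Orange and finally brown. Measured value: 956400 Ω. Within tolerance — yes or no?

no

White → 9 (first significant figure)
Orange → 3 (second significant figure)
Blue → 6 (third significant figure)
Orange → ×10^3 multiplier
Brown → ±1% tolerance
936 × 1000 = 936000 Ω
Allowed range: 926640 Ω to 945360 Ω.
956400 Ω lies outside that range.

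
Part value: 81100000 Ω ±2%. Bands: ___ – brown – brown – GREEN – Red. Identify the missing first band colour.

81100000 Ω = 811 × 10^5.
The first band gives digit 8 of the significand, and 8 is grey.

grey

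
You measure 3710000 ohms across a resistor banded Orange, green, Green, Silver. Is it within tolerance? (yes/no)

Orange → 3 (first significant figure)
Green → 5 (second significant figure)
Green → ×10^5 multiplier
Silver → ±10% tolerance
35 × 100000 = 3500000 Ω
Allowed range: 3150000 Ω to 3850000 Ω.
3710000 ohms lies inside that range.

yes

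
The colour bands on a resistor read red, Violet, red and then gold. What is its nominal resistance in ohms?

Red → 2 (first significant figure)
Violet → 7 (second significant figure)
Red → ×10^2 multiplier
27 × 100 = 2700 Ω

2700 Ω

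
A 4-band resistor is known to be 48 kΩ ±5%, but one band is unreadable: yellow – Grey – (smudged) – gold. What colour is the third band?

orange

48000 Ω = 48 × 10^3.
The third band is the multiplier, 10^3, which is orange.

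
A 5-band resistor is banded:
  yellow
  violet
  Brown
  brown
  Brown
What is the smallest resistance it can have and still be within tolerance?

4662.9 Ω

Yellow → 4 (first significant figure)
Violet → 7 (second significant figure)
Brown → 1 (third significant figure)
Brown → ×10 multiplier
Brown → ±1% tolerance
471 × 10 = 4710 Ω
Smallest = 4710 × (1 − 1/100) = 4662.9 Ω.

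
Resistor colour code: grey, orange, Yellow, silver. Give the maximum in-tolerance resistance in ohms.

Grey → 8 (first significant figure)
Orange → 3 (second significant figure)
Yellow → ×10^4 multiplier
Silver → ±10% tolerance
83 × 10000 = 830000 Ω
Maximum = 830000 × (1 + 10/100) = 913000 Ω.

913000 Ω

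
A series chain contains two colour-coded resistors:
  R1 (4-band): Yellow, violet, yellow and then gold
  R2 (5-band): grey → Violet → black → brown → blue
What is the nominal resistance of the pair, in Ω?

478700 Ω

R1: yellow, violet → 47; yellow ×10^4 → 470000 Ω.
R2: grey, violet, black → 870; brown ×10 → 8700 Ω.
Series: 470000 + 8700 = 478700 Ω.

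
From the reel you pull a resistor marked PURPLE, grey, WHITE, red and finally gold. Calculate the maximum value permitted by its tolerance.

82845 Ω

Violet → 7 (first significant figure)
Grey → 8 (second significant figure)
White → 9 (third significant figure)
Red → ×10^2 multiplier
Gold → ±5% tolerance
789 × 100 = 78900 Ω
Maximum = 78900 × (1 + 5/100) = 82845 Ω.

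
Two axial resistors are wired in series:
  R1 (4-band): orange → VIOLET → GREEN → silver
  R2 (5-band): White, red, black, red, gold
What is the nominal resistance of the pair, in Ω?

3792000 Ω

R1: orange, violet → 37; green ×10^5 → 3700000 Ω.
R2: white, red, black → 920; red ×10^2 → 92000 Ω.
Series: 3700000 + 92000 = 3792000 Ω.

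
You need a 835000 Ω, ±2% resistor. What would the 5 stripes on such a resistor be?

835000 Ω = 835 × 10^3.
8 → grey
3 → orange
5 → green
Multiplier 10^3 → orange.
±2% tolerance → red.

grey, orange, green, orange, red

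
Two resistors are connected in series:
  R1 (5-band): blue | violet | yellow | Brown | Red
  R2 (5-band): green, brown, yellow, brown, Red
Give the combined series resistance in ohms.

11880 Ω

R1: blue, violet, yellow → 674; brown ×10 → 6740 Ω.
R2: green, brown, yellow → 514; brown ×10 → 5140 Ω.
Series: 6740 + 5140 = 11880 Ω.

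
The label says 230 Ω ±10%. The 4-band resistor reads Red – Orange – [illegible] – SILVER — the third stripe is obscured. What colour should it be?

230 Ω = 23 × 10^1.
The third band is the multiplier, 10^1, which is brown.

brown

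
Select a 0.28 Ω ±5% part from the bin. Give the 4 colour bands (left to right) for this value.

red, grey, silver, gold

0.28 Ω = 28 × 10^-2.
2 → red
8 → grey
Multiplier 10^-2 → silver.
±5% tolerance → gold.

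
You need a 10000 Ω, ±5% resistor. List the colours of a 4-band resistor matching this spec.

10000 Ω = 10 × 10^3.
1 → brown
0 → black
Multiplier 10^3 → orange.
±5% tolerance → gold.

brown, black, orange, gold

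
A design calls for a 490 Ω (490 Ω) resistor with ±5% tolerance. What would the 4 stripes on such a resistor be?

490 Ω = 49 × 10^1.
4 → yellow
9 → white
Multiplier 10^1 → brown.
±5% tolerance → gold.

yellow, white, brown, gold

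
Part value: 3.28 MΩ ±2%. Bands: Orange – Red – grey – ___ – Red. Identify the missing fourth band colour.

3280000 Ω = 328 × 10^4.
The fourth band is the multiplier, 10^4, which is yellow.

yellow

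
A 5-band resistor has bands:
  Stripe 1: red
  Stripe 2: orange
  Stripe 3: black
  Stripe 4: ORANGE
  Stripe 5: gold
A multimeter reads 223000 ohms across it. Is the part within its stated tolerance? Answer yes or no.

Red → 2 (first significant figure)
Orange → 3 (second significant figure)
Black → 0 (third significant figure)
Orange → ×10^3 multiplier
Gold → ±5% tolerance
230 × 1000 = 230000 Ω
Allowed range: 218500 Ω to 241500 Ω.
223000 ohms lies inside that range.

yes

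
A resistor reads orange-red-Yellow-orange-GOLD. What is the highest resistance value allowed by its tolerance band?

Orange → 3 (first significant figure)
Red → 2 (second significant figure)
Yellow → 4 (third significant figure)
Orange → ×10^3 multiplier
Gold → ±5% tolerance
324 × 1000 = 324000 Ω
Highest = 324000 × (1 + 5/100) = 340200 Ω.

340200 Ω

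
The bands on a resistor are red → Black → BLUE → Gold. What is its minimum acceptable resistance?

Red → 2 (first significant figure)
Black → 0 (second significant figure)
Blue → ×10^6 multiplier
Gold → ±5% tolerance
20 × 1000000 = 20000000 Ω
Minimum = 20000000 × (1 − 5/100) = 19000000 Ω.

19000000 Ω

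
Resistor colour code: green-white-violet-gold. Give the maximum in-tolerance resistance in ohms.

Green → 5 (first significant figure)
White → 9 (second significant figure)
Violet → ×10^7 multiplier
Gold → ±5% tolerance
59 × 10000000 = 590000000 Ω
Maximum = 590000000 × (1 + 5/100) = 619500000 Ω.

619500000 Ω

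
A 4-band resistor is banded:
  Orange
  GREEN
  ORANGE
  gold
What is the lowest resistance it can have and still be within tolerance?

33250 Ω

Orange → 3 (first significant figure)
Green → 5 (second significant figure)
Orange → ×10^3 multiplier
Gold → ±5% tolerance
35 × 1000 = 35000 Ω
Lowest = 35000 × (1 − 5/100) = 33250 Ω.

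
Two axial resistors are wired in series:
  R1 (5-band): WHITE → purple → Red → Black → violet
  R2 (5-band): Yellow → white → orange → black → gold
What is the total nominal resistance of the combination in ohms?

1465 Ω

R1: white, violet, red → 972; black ×1 → 972 Ω.
R2: yellow, white, orange → 493; black ×1 → 493 Ω.
Series: 972 + 493 = 1465 Ω.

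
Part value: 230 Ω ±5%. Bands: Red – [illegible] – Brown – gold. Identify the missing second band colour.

orange

230 Ω = 23 × 10^1.
The second band gives digit 3 of the significand, and 3 is orange.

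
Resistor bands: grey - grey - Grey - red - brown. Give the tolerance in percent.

The last band, brown, is the tolerance band.
Brown corresponds to ±1%.

±1%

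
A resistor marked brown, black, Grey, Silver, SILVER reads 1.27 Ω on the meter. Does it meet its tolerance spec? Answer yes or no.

no

Brown → 1 (first significant figure)
Black → 0 (second significant figure)
Grey → 8 (third significant figure)
Silver → ×0.01 multiplier
Silver → ±10% tolerance
108 × 0.01 = 1.08 Ω
Allowed range: 0.972 Ω to 1.188 Ω.
1.27 Ω lies outside that range.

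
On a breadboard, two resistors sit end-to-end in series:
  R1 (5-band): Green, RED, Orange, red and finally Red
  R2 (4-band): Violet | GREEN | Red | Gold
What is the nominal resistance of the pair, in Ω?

R1: green, red, orange → 523; red ×10^2 → 52300 Ω.
R2: violet, green → 75; red ×10^2 → 7500 Ω.
Series: 52300 + 7500 = 59800 Ω.

59800 Ω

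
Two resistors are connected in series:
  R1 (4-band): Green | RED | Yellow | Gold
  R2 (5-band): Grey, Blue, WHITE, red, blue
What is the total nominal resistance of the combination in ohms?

R1: green, red → 52; yellow ×10^4 → 520000 Ω.
R2: grey, blue, white → 869; red ×10^2 → 86900 Ω.
Series: 520000 + 86900 = 606900 Ω.

606900 Ω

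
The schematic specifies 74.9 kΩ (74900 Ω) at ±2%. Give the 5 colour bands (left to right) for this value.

74900 Ω = 749 × 10^2.
7 → violet
4 → yellow
9 → white
Multiplier 10^2 → red.
±2% tolerance → red.

violet, yellow, white, red, red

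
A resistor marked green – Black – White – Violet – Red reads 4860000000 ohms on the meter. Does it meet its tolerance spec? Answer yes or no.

Green → 5 (first significant figure)
Black → 0 (second significant figure)
White → 9 (third significant figure)
Violet → ×10^7 multiplier
Red → ±2% tolerance
509 × 10000000 = 5090000000 Ω
Allowed range: 4988200000 Ω to 5191800000 Ω.
4860000000 ohms lies outside that range.

no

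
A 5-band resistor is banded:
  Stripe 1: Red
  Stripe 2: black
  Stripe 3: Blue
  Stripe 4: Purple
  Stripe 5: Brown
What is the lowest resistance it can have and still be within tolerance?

Red → 2 (first significant figure)
Black → 0 (second significant figure)
Blue → 6 (third significant figure)
Violet → ×10^7 multiplier
Brown → ±1% tolerance
206 × 10000000 = 2060000000 Ω
Lowest = 2060000000 × (1 − 1/100) = 2039400000 Ω.

2039400000 Ω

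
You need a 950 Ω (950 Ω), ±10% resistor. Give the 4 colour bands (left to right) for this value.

950 Ω = 95 × 10^1.
9 → white
5 → green
Multiplier 10^1 → brown.
±10% tolerance → silver.

white, green, brown, silver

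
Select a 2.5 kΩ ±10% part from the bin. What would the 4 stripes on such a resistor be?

2500 Ω = 25 × 10^2.
2 → red
5 → green
Multiplier 10^2 → red.
±10% tolerance → silver.

red, green, red, silver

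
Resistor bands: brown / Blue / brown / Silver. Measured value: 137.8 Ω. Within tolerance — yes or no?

no

Brown → 1 (first significant figure)
Blue → 6 (second significant figure)
Brown → ×10 multiplier
Silver → ±10% tolerance
16 × 10 = 160 Ω
Allowed range: 144 Ω to 176 Ω.
137.8 Ω lies outside that range.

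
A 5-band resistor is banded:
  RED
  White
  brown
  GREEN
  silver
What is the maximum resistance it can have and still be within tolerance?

32010000 Ω

Red → 2 (first significant figure)
White → 9 (second significant figure)
Brown → 1 (third significant figure)
Green → ×10^5 multiplier
Silver → ±10% tolerance
291 × 100000 = 29100000 Ω
Maximum = 29100000 × (1 + 10/100) = 32010000 Ω.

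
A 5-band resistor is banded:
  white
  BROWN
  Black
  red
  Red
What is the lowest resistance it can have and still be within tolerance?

White → 9 (first significant figure)
Brown → 1 (second significant figure)
Black → 0 (third significant figure)
Red → ×10^2 multiplier
Red → ±2% tolerance
910 × 100 = 91000 Ω
Lowest = 91000 × (1 − 2/100) = 89180 Ω.

89180 Ω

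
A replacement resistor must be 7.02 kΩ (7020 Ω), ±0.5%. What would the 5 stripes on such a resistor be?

violet, black, red, brown, green

7020 Ω = 702 × 10^1.
7 → violet
0 → black
2 → red
Multiplier 10^1 → brown.
±0.5% tolerance → green.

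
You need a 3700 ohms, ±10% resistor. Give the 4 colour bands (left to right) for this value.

orange, violet, red, silver

3700 Ω = 37 × 10^2.
3 → orange
7 → violet
Multiplier 10^2 → red.
±10% tolerance → silver.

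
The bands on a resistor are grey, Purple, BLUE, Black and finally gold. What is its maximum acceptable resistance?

Grey → 8 (first significant figure)
Violet → 7 (second significant figure)
Blue → 6 (third significant figure)
Black → ×1 multiplier
Gold → ±5% tolerance
876 × 1 = 876 Ω
Maximum = 876 × (1 + 5/100) = 919.8 Ω.

919.8 Ω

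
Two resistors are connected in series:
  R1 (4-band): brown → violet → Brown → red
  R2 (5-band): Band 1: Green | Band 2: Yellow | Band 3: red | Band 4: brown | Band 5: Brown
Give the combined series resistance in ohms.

R1: brown, violet → 17; brown ×10 → 170 Ω.
R2: green, yellow, red → 542; brown ×10 → 5420 Ω.
Series: 170 + 5420 = 5590 Ω.

5590 Ω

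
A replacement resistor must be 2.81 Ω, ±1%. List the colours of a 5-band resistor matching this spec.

2.81 Ω = 281 × 10^-2.
2 → red
8 → grey
1 → brown
Multiplier 10^-2 → silver.
±1% tolerance → brown.

red, grey, brown, silver, brown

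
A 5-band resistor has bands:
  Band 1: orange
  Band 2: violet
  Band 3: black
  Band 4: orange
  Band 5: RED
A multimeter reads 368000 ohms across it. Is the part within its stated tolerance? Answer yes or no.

Orange → 3 (first significant figure)
Violet → 7 (second significant figure)
Black → 0 (third significant figure)
Orange → ×10^3 multiplier
Red → ±2% tolerance
370 × 1000 = 370000 Ω
Allowed range: 362600 Ω to 377400 Ω.
368000 ohms lies inside that range.

yes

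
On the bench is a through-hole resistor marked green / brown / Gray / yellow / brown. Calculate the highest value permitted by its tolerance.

5231800 Ω

Green → 5 (first significant figure)
Brown → 1 (second significant figure)
Grey → 8 (third significant figure)
Yellow → ×10^4 multiplier
Brown → ±1% tolerance
518 × 10000 = 5180000 Ω
Highest = 5180000 × (1 + 1/100) = 5231800 Ω.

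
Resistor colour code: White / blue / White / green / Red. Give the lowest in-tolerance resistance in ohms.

94962000 Ω

White → 9 (first significant figure)
Blue → 6 (second significant figure)
White → 9 (third significant figure)
Green → ×10^5 multiplier
Red → ±2% tolerance
969 × 100000 = 96900000 Ω
Lowest = 96900000 × (1 − 2/100) = 94962000 Ω.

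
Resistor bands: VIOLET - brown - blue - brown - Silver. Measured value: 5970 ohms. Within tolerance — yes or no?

no

Violet → 7 (first significant figure)
Brown → 1 (second significant figure)
Blue → 6 (third significant figure)
Brown → ×10 multiplier
Silver → ±10% tolerance
716 × 10 = 7160 Ω
Allowed range: 6444 Ω to 7876 Ω.
5970 ohms lies outside that range.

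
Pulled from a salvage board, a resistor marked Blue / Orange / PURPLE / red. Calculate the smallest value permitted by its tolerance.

617400000 Ω

Blue → 6 (first significant figure)
Orange → 3 (second significant figure)
Violet → ×10^7 multiplier
Red → ±2% tolerance
63 × 10000000 = 630000000 Ω
Smallest = 630000000 × (1 − 2/100) = 617400000 Ω.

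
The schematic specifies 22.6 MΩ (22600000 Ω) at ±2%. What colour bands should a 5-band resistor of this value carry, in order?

22600000 Ω = 226 × 10^5.
2 → red
2 → red
6 → blue
Multiplier 10^5 → green.
±2% tolerance → red.

red, red, blue, green, red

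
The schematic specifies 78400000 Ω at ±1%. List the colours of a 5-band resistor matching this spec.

violet, grey, yellow, green, brown

78400000 Ω = 784 × 10^5.
7 → violet
8 → grey
4 → yellow
Multiplier 10^5 → green.
±1% tolerance → brown.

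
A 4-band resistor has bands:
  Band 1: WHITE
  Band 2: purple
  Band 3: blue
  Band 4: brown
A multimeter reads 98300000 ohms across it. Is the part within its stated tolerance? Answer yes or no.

no

White → 9 (first significant figure)
Violet → 7 (second significant figure)
Blue → ×10^6 multiplier
Brown → ±1% tolerance
97 × 1000000 = 97000000 Ω
Allowed range: 96030000 Ω to 97970000 Ω.
98300000 ohms lies outside that range.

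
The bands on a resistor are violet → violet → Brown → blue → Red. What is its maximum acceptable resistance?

786420000 Ω

Violet → 7 (first significant figure)
Violet → 7 (second significant figure)
Brown → 1 (third significant figure)
Blue → ×10^6 multiplier
Red → ±2% tolerance
771 × 1000000 = 771000000 Ω
Maximum = 771000000 × (1 + 2/100) = 786420000 Ω.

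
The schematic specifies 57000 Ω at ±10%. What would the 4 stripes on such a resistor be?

57000 Ω = 57 × 10^3.
5 → green
7 → violet
Multiplier 10^3 → orange.
±10% tolerance → silver.

green, violet, orange, silver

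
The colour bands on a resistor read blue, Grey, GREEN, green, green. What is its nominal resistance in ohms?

Blue → 6 (first significant figure)
Grey → 8 (second significant figure)
Green → 5 (third significant figure)
Green → ×10^5 multiplier
685 × 100000 = 68500000 Ω

68500000 Ω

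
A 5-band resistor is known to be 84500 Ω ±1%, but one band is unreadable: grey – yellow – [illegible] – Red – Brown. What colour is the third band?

green

84500 Ω = 845 × 10^2.
The third band gives digit 5 of the significand, and 5 is green.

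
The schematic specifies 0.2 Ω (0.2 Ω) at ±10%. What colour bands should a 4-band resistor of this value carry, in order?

0.2 Ω = 20 × 10^-2.
2 → red
0 → black
Multiplier 10^-2 → silver.
±10% tolerance → silver.

red, black, silver, silver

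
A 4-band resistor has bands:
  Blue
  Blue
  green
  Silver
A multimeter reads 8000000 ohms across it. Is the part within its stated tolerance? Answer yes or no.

Blue → 6 (first significant figure)
Blue → 6 (second significant figure)
Green → ×10^5 multiplier
Silver → ±10% tolerance
66 × 100000 = 6600000 Ω
Allowed range: 5940000 Ω to 7260000 Ω.
8000000 ohms lies outside that range.

no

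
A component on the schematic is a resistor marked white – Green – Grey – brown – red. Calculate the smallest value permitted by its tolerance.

9388.4 Ω

White → 9 (first significant figure)
Green → 5 (second significant figure)
Grey → 8 (third significant figure)
Brown → ×10 multiplier
Red → ±2% tolerance
958 × 10 = 9580 Ω
Smallest = 9580 × (1 − 2/100) = 9388.4 Ω.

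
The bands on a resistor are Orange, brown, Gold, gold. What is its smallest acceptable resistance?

2.945 Ω

Orange → 3 (first significant figure)
Brown → 1 (second significant figure)
Gold → ×0.1 multiplier
Gold → ±5% tolerance
31 × 0.1 = 3.1 Ω
Smallest = 3.1 × (1 − 5/100) = 2.945 Ω.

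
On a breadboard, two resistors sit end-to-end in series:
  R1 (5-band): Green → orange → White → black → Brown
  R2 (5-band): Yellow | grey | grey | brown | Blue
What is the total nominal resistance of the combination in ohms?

R1: green, orange, white → 539; black ×1 → 539 Ω.
R2: yellow, grey, grey → 488; brown ×10 → 4880 Ω.
Series: 539 + 4880 = 5419 Ω.

5419 Ω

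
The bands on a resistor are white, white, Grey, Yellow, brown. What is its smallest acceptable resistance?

9880200 Ω

White → 9 (first significant figure)
White → 9 (second significant figure)
Grey → 8 (third significant figure)
Yellow → ×10^4 multiplier
Brown → ±1% tolerance
998 × 10000 = 9980000 Ω
Smallest = 9980000 × (1 − 1/100) = 9880200 Ω.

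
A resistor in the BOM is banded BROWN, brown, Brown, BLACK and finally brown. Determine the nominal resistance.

111 Ω

Brown → 1 (first significant figure)
Brown → 1 (second significant figure)
Brown → 1 (third significant figure)
Black → ×1 multiplier
111 × 1 = 111 Ω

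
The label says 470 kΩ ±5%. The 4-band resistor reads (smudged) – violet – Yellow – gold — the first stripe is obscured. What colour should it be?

470000 Ω = 47 × 10^4.
The first band gives digit 4 of the significand, and 4 is yellow.

yellow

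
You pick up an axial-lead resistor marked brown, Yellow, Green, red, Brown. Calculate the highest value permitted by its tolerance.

Brown → 1 (first significant figure)
Yellow → 4 (second significant figure)
Green → 5 (third significant figure)
Red → ×10^2 multiplier
Brown → ±1% tolerance
145 × 100 = 14500 Ω
Highest = 14500 × (1 + 1/100) = 14645 Ω.

14645 Ω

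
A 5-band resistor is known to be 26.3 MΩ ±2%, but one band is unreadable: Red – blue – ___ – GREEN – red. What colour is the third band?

26300000 Ω = 263 × 10^5.
The third band gives digit 3 of the significand, and 3 is orange.

orange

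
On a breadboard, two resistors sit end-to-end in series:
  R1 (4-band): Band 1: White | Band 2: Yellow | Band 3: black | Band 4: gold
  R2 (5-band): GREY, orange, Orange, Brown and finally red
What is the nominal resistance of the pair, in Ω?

R1: white, yellow → 94; black ×1 → 94 Ω.
R2: grey, orange, orange → 833; brown ×10 → 8330 Ω.
Series: 94 + 8330 = 8424 Ω.

8424 Ω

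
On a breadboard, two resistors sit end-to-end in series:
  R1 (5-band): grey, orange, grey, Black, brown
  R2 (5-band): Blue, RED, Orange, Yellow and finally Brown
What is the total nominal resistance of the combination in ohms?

R1: grey, orange, grey → 838; black ×1 → 838 Ω.
R2: blue, red, orange → 623; yellow ×10^4 → 6230000 Ω.
Series: 838 + 6230000 = 6230838 Ω.

6230838 Ω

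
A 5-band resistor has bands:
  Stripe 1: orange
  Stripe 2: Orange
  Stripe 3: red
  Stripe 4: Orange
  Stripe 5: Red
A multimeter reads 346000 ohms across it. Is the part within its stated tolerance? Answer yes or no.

no

Orange → 3 (first significant figure)
Orange → 3 (second significant figure)
Red → 2 (third significant figure)
Orange → ×10^3 multiplier
Red → ±2% tolerance
332 × 1000 = 332000 Ω
Allowed range: 325360 Ω to 338640 Ω.
346000 ohms lies outside that range.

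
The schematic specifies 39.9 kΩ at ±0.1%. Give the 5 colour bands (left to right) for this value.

orange, white, white, red, violet

39900 Ω = 399 × 10^2.
3 → orange
9 → white
9 → white
Multiplier 10^2 → red.
±0.1% tolerance → violet.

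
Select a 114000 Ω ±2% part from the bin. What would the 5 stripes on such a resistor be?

brown, brown, yellow, orange, red

114000 Ω = 114 × 10^3.
1 → brown
1 → brown
4 → yellow
Multiplier 10^3 → orange.
±2% tolerance → red.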